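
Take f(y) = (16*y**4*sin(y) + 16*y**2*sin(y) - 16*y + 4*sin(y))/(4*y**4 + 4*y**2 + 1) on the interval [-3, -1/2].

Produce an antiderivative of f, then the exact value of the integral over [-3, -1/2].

A first test for any F(y): its y-derivative must equal f(y) identically.
F(y) = -4*(2*y**2*cos(y) + cos(y) - 1)/(2*y**2 + 1) is an antiderivative of f.
Check: d/dy[-4*(2*y**2*cos(y) + cos(y) - 1)/(2*y**2 + 1)] = (16*y**4*sin(y) + 16*y**2*sin(y) - 16*y + 4*sin(y))/(4*y**4 + 4*y**2 + 1) = f(y).
F(-1/2) = 8/3 - 4*cos(1/2); F(-3) = 4/19 - 4*cos(3).
Integral = F(-1/2) - F(-3) = 4*cos(3) - 4*cos(1/2) + 140/57.

Antiderivative: F(y) = -4*(2*y**2*cos(y) + cos(y) - 1)/(2*y**2 + 1); value = 4*cos(3) - 4*cos(1/2) + 140/57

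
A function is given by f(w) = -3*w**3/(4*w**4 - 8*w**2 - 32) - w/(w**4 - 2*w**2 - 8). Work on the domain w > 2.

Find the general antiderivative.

F(w) = -log(w**2 - 4)/3 - log(w**2 + 2)/24 + C

Factor the denominator (4*(w - 2)*(w + 2)*(w**2 + 2)) and decompose: f = -w/(12*(w**2 + 2)) - 1/(3*(w + 2)) - 1/(3*(w - 2)); each piece integrates to a log, atan, or power term.
Check: d/dw[-log(w**2 - 4)/3 - log(w**2 + 2)/24] = (-3*w**3 - 4*w)/(4*w**4 - 8*w**2 - 32), which equals f(w).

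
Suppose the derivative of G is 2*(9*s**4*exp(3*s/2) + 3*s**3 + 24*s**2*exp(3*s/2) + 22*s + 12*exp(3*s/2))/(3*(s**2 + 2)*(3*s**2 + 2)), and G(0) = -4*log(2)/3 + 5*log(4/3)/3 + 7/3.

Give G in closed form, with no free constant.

Differentiate the proposed G(s) back; it has to land on the given G'(s).
A general antiderivative is 4*exp(3*s/2)/3 - 4*log(s**2 + 2)/3 + 5*log(2*s**2 + 4/3)/3 + C.
The condition gives C = -4*log(2)/3 + 5*log(4/3)/3 + 7/3 - (-4*log(2)/3 + 5*log(4/3)/3 + 4/3) = 1.
So G(s) = (4*exp(3*s/2) - 4*log(s**2 + 2) + 5*log(2*s**2 + 4/3) + 3)/3.
Check: d/ds[(4*exp(3*s/2) - 4*log(s**2 + 2) + 5*log(2*s**2 + 4/3) + 3)/3] = (18*s**4*exp(3*s/2) + 6*s**3 + 48*s**2*exp(3*s/2) + 44*s + 24*exp(3*s/2))/(9*s**4 + 24*s**2 + 12), which equals G'(s).

G(s) = (4*exp(3*s/2) - 4*log(s**2 + 2) + 5*log(2*s**2 + 4/3) + 3)/3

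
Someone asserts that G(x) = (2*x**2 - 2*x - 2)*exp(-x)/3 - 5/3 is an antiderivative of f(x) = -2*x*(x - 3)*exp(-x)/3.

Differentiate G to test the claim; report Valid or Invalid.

d/dx[G] = (-2*x**2 + 6*x)*exp(-x)/3
This equals f(x) exactly, so the claim holds.

Valid: G'(x) = f(x).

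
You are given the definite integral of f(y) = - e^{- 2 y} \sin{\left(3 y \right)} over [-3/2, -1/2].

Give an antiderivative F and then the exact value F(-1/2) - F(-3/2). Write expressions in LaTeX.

Antiderivative: F(y) = \frac{2 e^{- 2 y} \sin{\left(3 y \right)}}{13} + \frac{3 e^{- 2 y} \cos{\left(3 y \right)}}{13}; value = \frac{2 e^{3} \sin{\left(\frac{9}{2} \right)}}{13} - \frac{2 e \sin{\left(\frac{3}{2} \right)}}{13} + \frac{3 e \cos{\left(\frac{3}{2} \right)}}{13} - \frac{3 e^{3} \cos{\left(\frac{9}{2} \right)}}{13}

A first test for any F(y): its y-derivative must equal f(y) identically.
F(y) = \frac{2 e^{- 2 y} \sin{\left(3 y \right)}}{13} + \frac{3 e^{- 2 y} \cos{\left(3 y \right)}}{13} is an antiderivative of f.
Check: d/dy[\frac{2 e^{- 2 y} \sin{\left(3 y \right)}}{13} + \frac{3 e^{- 2 y} \cos{\left(3 y \right)}}{13}] = - e^{- 2 y} \sin{\left(3 y \right)} = f(y).
F(-1/2) = - \frac{2 e \sin{\left(\frac{3}{2} \right)}}{13} + \frac{3 e \cos{\left(\frac{3}{2} \right)}}{13}; F(-3/2) = \frac{3 e^{3} \cos{\left(\frac{9}{2} \right)}}{13} - \frac{2 e^{3} \sin{\left(\frac{9}{2} \right)}}{13}.
Integral = F(-1/2) - F(-3/2) = \frac{2 e^{3} \sin{\left(\frac{9}{2} \right)}}{13} - \frac{2 e \sin{\left(\frac{3}{2} \right)}}{13} + \frac{3 e \cos{\left(\frac{3}{2} \right)}}{13} - \frac{3 e^{3} \cos{\left(\frac{9}{2} \right)}}{13}.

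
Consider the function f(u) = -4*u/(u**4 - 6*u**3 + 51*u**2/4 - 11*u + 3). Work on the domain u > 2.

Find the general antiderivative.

The denominator factors as (u - 2)**2*(2*u - 3)*(2*u - 1); partial fractions split f into directly integrable pieces: 16/(9*(2*u - 1)) - 48/(2*u - 3) + 208/(9*(u - 2)) - 32/(3*(u - 2)**2).
Check: d/du[(208*u*log(u - 2) - 216*u*log(u - 3/2) + 8*u*log(u - 1/2) - 416*log(u - 2) + 432*log(u - 3/2) - 16*log(u - 1/2) + 96)/(9*u - 18)] = -16*u/(4*u**4 - 24*u**3 + 51*u**2 - 44*u + 12), which equals f(u).

F(u) = (208*u*log(u - 2) - 216*u*log(u - 3/2) + 8*u*log(u - 1/2) - 416*log(u - 2) + 432*log(u - 3/2) - 16*log(u - 1/2) + 96)/(9*u - 18) + C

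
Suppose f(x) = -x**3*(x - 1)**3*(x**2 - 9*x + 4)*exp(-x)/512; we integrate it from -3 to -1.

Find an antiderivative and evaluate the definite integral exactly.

Recognize the product-rule pattern: f = u'v + uv' with u = (x**2/4 - x/4)**4/2, v = exp(-x), so integration by parts undoes it.
F(x) = (x**8 - 4*x**7 + 6*x**6 - 4*x**5 + x**4)*exp(-x)/512 is an antiderivative of f.
Check: d/dx[(x**8 - 4*x**7 + 6*x**6 - 4*x**5 + x**4)*exp(-x)/512] = (-x**8 + 12*x**7 - 34*x**6 + 40*x**5 - 21*x**4 + 4*x**3)*exp(-x)/512, which equals f(x).
F(-1) = exp(1)/32; F(-3) = 81*exp(3)/2.
Integral = F(-1) - F(-3) = -81*exp(3)/2 + exp(1)/32.

Antiderivative: F(x) = (x**8 - 4*x**7 + 6*x**6 - 4*x**5 + x**4)*exp(-x)/512; value = -81*exp(3)/2 + exp(1)/32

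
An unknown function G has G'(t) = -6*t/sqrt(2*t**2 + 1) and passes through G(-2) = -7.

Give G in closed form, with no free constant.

The substitution u = 2*t**2 + 1 works: G'(t) is exactly (dG/du)*(du/dt) for that inner function.
A general antiderivative is -3*sqrt(2*t**2 + 1) + C.
The condition gives C = -7 - (-9) = 2.
So G(t) = 2 - 3*sqrt(2*t**2 + 1).
Check: d/dt[2 - 3*sqrt(2*t**2 + 1)] = -6*t/sqrt(2*t**2 + 1) = G'(t).

G(t) = 2 - 3*sqrt(2*t**2 + 1)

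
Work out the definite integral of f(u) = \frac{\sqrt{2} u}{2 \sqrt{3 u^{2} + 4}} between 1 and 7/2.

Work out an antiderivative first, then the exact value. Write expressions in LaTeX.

f matches the chain-rule pattern g'(h)*h' with inner function h(u) = \frac{3 u^{2}}{2} + 2; substituting w = h(u) collapses the integral.
F(u) = \frac{\sqrt{2} \sqrt{3 u^{2} + 4}}{6} is an antiderivative of f.
Check: d/du[\frac{\sqrt{2} \sqrt{3 u^{2} + 4}}{6}] = \frac{\sqrt{2} u}{2 \sqrt{3 u^{2} + 4}} = f(u).
F(7/2) = \frac{\sqrt{326}}{12}; F(1) = \frac{\sqrt{14}}{6}.
Integral = F(7/2) - F(1) = - \frac{\sqrt{14}}{6} + \frac{\sqrt{326}}{12}.

Antiderivative: F(u) = \frac{\sqrt{2} \sqrt{3 u^{2} + 4}}{6}; value = - \frac{\sqrt{14}}{6} + \frac{\sqrt{326}}{12}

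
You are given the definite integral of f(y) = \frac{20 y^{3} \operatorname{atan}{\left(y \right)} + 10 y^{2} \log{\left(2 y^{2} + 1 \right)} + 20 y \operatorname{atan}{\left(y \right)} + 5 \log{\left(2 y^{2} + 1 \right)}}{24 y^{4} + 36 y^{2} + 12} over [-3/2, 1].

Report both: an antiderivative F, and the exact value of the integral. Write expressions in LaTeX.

Antiderivative: F(y) = \frac{5 \log{\left(2 y^{2} + 1 \right)} \operatorname{atan}{\left(y \right)}}{12}; value = \frac{5 \pi \log{\left(3 \right)}}{48} + \frac{5 \log{\left(\frac{11}{2} \right)} \operatorname{atan}{\left(\frac{3}{2} \right)}}{12}

Recognize the product-rule pattern: f = u'v + uv' with u = \frac{5 \operatorname{atan}{\left(y \right)}}{12}, v = \log{\left(2 y^{2} + 1 \right)}, so integration by parts undoes it.
F(y) = \frac{5 \log{\left(2 y^{2} + 1 \right)} \operatorname{atan}{\left(y \right)}}{12} is an antiderivative of f.
Check: d/dy[\frac{5 \log{\left(2 y^{2} + 1 \right)} \operatorname{atan}{\left(y \right)}}{12}] = \frac{20 y^{3} \operatorname{atan}{\left(y \right)} + 10 y^{2} \log{\left(2 y^{2} + 1 \right)} + 20 y \operatorname{atan}{\left(y \right)} + 5 \log{\left(2 y^{2} + 1 \right)}}{24 y^{4} + 36 y^{2} + 12} = f(y).
F(1) = \frac{5 \pi \log{\left(3 \right)}}{48}; F(-3/2) = - \frac{5 \log{\left(\frac{11}{2} \right)} \operatorname{atan}{\left(\frac{3}{2} \right)}}{12}.
Integral = F(1) - F(-3/2) = \frac{5 \pi \log{\left(3 \right)}}{48} + \frac{5 \log{\left(\frac{11}{2} \right)} \operatorname{atan}{\left(\frac{3}{2} \right)}}{12}.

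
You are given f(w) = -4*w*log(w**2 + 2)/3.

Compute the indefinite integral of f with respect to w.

Any candidate F(w) must reproduce f(w) exactly when differentiated.
Check: d/dw[-2*(w**2*log(w**2 + 2) - w**2 + 2*log(w**2 + 2))/3] = -4*w*log(w**2 + 2)/3 = f(w).

F(w) = -2*(w**2*log(w**2 + 2) - w**2 + 2*log(w**2 + 2))/3 + C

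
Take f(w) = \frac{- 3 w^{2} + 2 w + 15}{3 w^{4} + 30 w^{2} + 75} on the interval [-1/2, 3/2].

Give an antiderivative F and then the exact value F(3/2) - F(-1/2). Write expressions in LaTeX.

Recognize the product-rule pattern: f = u'v + uv' with u = \frac{1}{w^{2} + 5}, v = w - \frac{1}{3}, so integration by parts undoes it.
F(w) = \frac{w - \frac{1}{3}}{w^{2} + 5} is an antiderivative of f.
Check: d/dw[\frac{w - \frac{1}{3}}{w^{2} + 5}] = \frac{- 3 w^{2} + 2 w + 15}{3 w^{4} + 30 w^{2} + 75} = f(w).
F(3/2) = \frac{14}{87}; F(-1/2) = - \frac{10}{63}.
Integral = F(3/2) - F(-1/2) = \frac{584}{1827}.

Antiderivative: F(w) = \frac{w - \frac{1}{3}}{w^{2} + 5}; value = \frac{584}{1827}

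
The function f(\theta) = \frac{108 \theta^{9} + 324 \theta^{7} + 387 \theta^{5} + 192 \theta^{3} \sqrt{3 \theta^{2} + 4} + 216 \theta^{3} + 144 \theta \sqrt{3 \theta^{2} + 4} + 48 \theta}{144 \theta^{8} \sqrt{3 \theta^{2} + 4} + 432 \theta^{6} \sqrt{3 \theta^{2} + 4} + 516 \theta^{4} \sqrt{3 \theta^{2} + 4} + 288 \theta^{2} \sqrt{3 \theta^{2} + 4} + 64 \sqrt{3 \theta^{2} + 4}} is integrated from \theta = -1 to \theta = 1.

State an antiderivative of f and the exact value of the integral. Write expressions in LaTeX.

Any candidate F(\theta) must reproduce f(\theta) exactly when differentiated.
F(\theta) = \frac{\sqrt{3 \theta^{2} + 4} \left(6 \theta^{4} + 9 \theta^{2} + 4\right) - 8}{4 \left(6 \theta^{4} + 9 \theta^{2} + 4\right)} is an antiderivative of f.
Check: d/d\theta[\frac{\sqrt{3 \theta^{2} + 4} \left(6 \theta^{4} + 9 \theta^{2} + 4\right) - 8}{4 \left(6 \theta^{4} + 9 \theta^{2} + 4\right)}] = \frac{108 \theta^{9} + 324 \theta^{7} + 387 \theta^{5} + 192 \theta^{3} \sqrt{3 \theta^{2} + 4} + 216 \theta^{3} + 144 \theta \sqrt{3 \theta^{2} + 4} + 48 \theta}{144 \theta^{8} \sqrt{3 \theta^{2} + 4} + 432 \theta^{6} \sqrt{3 \theta^{2} + 4} + 516 \theta^{4} \sqrt{3 \theta^{2} + 4} + 288 \theta^{2} \sqrt{3 \theta^{2} + 4} + 64 \sqrt{3 \theta^{2} + 4}} = f(\theta).
F(1) = - \frac{2}{19} + \frac{\sqrt{7}}{4}; F(-1) = - \frac{2}{19} + \frac{\sqrt{7}}{4}.
Integral = F(1) - F(-1) = 0.

Antiderivative: F(\theta) = \frac{\sqrt{3 \theta^{2} + 4} \left(6 \theta^{4} + 9 \theta^{2} + 4\right) - 8}{4 \left(6 \theta^{4} + 9 \theta^{2} + 4\right)}; value = 0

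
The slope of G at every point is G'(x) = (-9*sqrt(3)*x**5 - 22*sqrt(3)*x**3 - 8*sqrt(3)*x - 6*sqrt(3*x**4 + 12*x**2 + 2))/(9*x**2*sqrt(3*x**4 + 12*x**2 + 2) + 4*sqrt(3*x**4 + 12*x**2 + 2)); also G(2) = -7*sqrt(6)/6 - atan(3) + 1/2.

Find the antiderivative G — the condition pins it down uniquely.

G(x) = -(sqrt(3)*sqrt(3*x**4 + 12*x**2 + 2) + 6*atan(3*x/2) - 3)/6

Whatever form G(x) takes, its d/dx must return the stated G'(x).
A general antiderivative is -sqrt(x**4 + 4*x**2 + 2/3)/2 - atan(3*x/2) + C.
The condition gives C = -7*sqrt(6)/6 - atan(3) + 1/2 - (-7*sqrt(6)/6 - atan(3)) = 1/2.
So G(x) = -(sqrt(3)*sqrt(3*x**4 + 12*x**2 + 2) + 6*atan(3*x/2) - 3)/6.
Check: d/dx[-(sqrt(3)*sqrt(3*x**4 + 12*x**2 + 2) + 6*atan(3*x/2) - 3)/6] = (-9*sqrt(3)*x**5 - 22*sqrt(3)*x**3 - 8*sqrt(3)*x - 6*sqrt(3*x**4 + 12*x**2 + 2))/(9*x**2*sqrt(3*x**4 + 12*x**2 + 2) + 4*sqrt(3*x**4 + 12*x**2 + 2)) = G'(x).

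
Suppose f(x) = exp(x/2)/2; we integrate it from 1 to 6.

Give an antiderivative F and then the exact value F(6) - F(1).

Any candidate F(x) must reproduce f(x) exactly when differentiated.
F(x) = exp(x/2) is an antiderivative of f.
Check: d/dx[exp(x/2)] = exp(x/2)/2 = f(x).
F(6) = exp(3); F(1) = exp(1/2).
Integral = F(6) - F(1) = -exp(1/2) + exp(3).

Antiderivative: F(x) = exp(x/2); value = -exp(1/2) + exp(3)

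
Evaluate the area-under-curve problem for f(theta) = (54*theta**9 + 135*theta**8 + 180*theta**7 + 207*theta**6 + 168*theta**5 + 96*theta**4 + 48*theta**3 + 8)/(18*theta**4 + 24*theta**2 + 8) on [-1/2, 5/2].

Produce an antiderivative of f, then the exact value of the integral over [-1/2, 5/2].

Recover f(theta) by differentiating a candidate F(theta); any mismatch rules it out.
F(theta) = theta*(3*theta**7 + 9*theta**6 + 11*theta**5 + 9*theta**4 + 6*theta**3 + 2*theta**2 + 4)/(2*(3*theta**2 + 2)) is an antiderivative of f.
Check: d/dtheta[theta*(3*theta**7 + 9*theta**6 + 11*theta**5 + 9*theta**4 + 6*theta**3 + 2*theta**2 + 4)/(2*(3*theta**2 + 2))] = (54*theta**9 + 135*theta**8 + 180*theta**7 + 207*theta**6 + 168*theta**5 + 96*theta**4 + 48*theta**3 + 8)/(18*theta**4 + 24*theta**2 + 8) = f(theta).
F(5/2) = 3561185/10624; F(-1/2) = -523/1408.
Integral = F(5/2) - F(-1/2) = 9804111/29216.

Antiderivative: F(theta) = theta*(3*theta**7 + 9*theta**6 + 11*theta**5 + 9*theta**4 + 6*theta**3 + 2*theta**2 + 4)/(2*(3*theta**2 + 2)); value = 9804111/29216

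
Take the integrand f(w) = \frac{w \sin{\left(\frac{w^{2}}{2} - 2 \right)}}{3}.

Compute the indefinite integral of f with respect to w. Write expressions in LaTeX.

F(w) = - \frac{\cos{\left(\frac{w^{2}}{2} - 2 \right)}}{3} + C

The substitution u = \frac{w^{2}}{2} - 2 works: f is exactly (dF/du)*(du/dw) for that inner function.
Check: d/dw[- \frac{\cos{\left(\frac{w^{2}}{2} - 2 \right)}}{3}] = \frac{w \sin{\left(\frac{w^{2}}{2} - 2 \right)}}{3} = f(w).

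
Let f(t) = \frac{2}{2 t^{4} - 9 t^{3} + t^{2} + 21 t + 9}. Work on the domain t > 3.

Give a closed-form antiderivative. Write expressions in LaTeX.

Factor the denominator (\left(t - 3\right)^{2} \left(t + 1\right) \left(2 t + 1\right)) and decompose: f = \frac{16}{49 \left(2 t + 1\right)} - \frac{1}{8 \left(t + 1\right)} - \frac{15}{392 \left(t - 3\right)} + \frac{1}{14 \left(t - 3\right)^{2}}; each piece integrates to a log, atan, or power term.
Check: d/dt[- \frac{15 \log{\left(t - 3 \right)}}{392} + \frac{8 \log{\left(t + \frac{1}{2} \right)}}{49} - \frac{\log{\left(t + 1 \right)}}{8} - \frac{2}{28 t - 84}] = \frac{2}{2 t^{4} - 9 t^{3} + t^{2} + 21 t + 9} = f(t).

An antiderivative is F(t) = - \frac{15 \log{\left(t - 3 \right)}}{392} + \frac{8 \log{\left(t + \frac{1}{2} \right)}}{49} - \frac{\log{\left(t + 1 \right)}}{8} - \frac{2}{28 t - 84}.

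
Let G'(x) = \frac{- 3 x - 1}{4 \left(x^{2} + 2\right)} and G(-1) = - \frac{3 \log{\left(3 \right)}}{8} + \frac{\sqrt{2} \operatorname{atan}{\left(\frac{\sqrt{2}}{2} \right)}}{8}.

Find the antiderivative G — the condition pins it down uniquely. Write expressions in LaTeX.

G(x) = - \frac{3 \log{\left(x^{2} + 2 \right)} + \sqrt{2} \operatorname{atan}{\left(\frac{\sqrt{2} x}{2} \right)}}{8}

Since d/dx undoes antidifferentiation here, G(x) must give back the stated G'(x).
A general antiderivative is - \frac{3 \log{\left(x^{2} + 2 \right)}}{8} - \frac{\sqrt{2} \operatorname{atan}{\left(\frac{\sqrt{2} x}{2} \right)}}{8} + C.
The condition gives C = - \frac{3 \log{\left(3 \right)}}{8} + \frac{\sqrt{2} \operatorname{atan}{\left(\frac{\sqrt{2}}{2} \right)}}{8} - (- \frac{3 \log{\left(3 \right)}}{8} + \frac{\sqrt{2} \operatorname{atan}{\left(\frac{\sqrt{2}}{2} \right)}}{8}) = 0.
So G(x) = - \frac{3 \log{\left(x^{2} + 2 \right)} + \sqrt{2} \operatorname{atan}{\left(\frac{\sqrt{2} x}{2} \right)}}{8}.
Check: d/dx[- \frac{3 \log{\left(x^{2} + 2 \right)} + \sqrt{2} \operatorname{atan}{\left(\frac{\sqrt{2} x}{2} \right)}}{8}] = \frac{- 3 x - 1}{4 x^{2} + 8}, which equals G'(x).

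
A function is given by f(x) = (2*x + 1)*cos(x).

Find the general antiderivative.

Differentiate the proposed F(x) back; it has to land on f(x) exactly.
Check: d/dx[2*x*sin(x) + sin(x) + 2*cos(x)] = 2*x*cos(x) + cos(x), which equals f(x).

F(x) = 2*x*sin(x) + sin(x) + 2*cos(x) + C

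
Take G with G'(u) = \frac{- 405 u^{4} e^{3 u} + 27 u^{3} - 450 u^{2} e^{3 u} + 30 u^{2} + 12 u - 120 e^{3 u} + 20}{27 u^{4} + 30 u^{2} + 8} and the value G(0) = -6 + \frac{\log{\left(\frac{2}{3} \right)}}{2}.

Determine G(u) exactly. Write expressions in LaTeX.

G(u) = - 5 e^{3 u} + \frac{\log{\left(u^{2} + \frac{2}{3} \right)}}{2} + \frac{5 \operatorname{atan}{\left(\frac{3 u}{2} \right)}}{3} - 1

Since d/du undoes antidifferentiation here, G(u) must give back the stated G'(u).
A general antiderivative is - 5 e^{3 u} + \frac{\log{\left(u^{2} + \frac{2}{3} \right)}}{2} + \frac{5 \operatorname{atan}{\left(\frac{3 u}{2} \right)}}{3} + C.
The condition gives C = -6 + \frac{\log{\left(\frac{2}{3} \right)}}{2} - (-5 + \frac{\log{\left(\frac{2}{3} \right)}}{2}) = -1.
So G(u) = - 5 e^{3 u} + \frac{\log{\left(u^{2} + \frac{2}{3} \right)}}{2} + \frac{5 \operatorname{atan}{\left(\frac{3 u}{2} \right)}}{3} - 1.
Check: d/du[- 5 e^{3 u} + \frac{\log{\left(u^{2} + \frac{2}{3} \right)}}{2} + \frac{5 \operatorname{atan}{\left(\frac{3 u}{2} \right)}}{3} - 1] = \frac{- 405 u^{4} e^{3 u} + 27 u^{3} - 450 u^{2} e^{3 u} + 30 u^{2} + 12 u - 120 e^{3 u} + 20}{27 u^{4} + 30 u^{2} + 8} = G'(u).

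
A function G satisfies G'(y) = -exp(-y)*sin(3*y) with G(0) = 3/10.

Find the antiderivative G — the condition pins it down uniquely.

For G(y) to be correct, d/dy[G] must agree with the stated G'(y) identically.
A general antiderivative is exp(-y)*sin(3*y)/10 + 3*exp(-y)*cos(3*y)/10 + C.
The condition gives C = 3/10 - (3/10) = 0.
So G(y) = exp(-y)*sin(3*y)/10 + 3*exp(-y)*cos(3*y)/10.
Check: d/dy[exp(-y)*sin(3*y)/10 + 3*exp(-y)*cos(3*y)/10] = -exp(-y)*sin(3*y) = G'(y).

G(y) = exp(-y)*sin(3*y)/10 + 3*exp(-y)*cos(3*y)/10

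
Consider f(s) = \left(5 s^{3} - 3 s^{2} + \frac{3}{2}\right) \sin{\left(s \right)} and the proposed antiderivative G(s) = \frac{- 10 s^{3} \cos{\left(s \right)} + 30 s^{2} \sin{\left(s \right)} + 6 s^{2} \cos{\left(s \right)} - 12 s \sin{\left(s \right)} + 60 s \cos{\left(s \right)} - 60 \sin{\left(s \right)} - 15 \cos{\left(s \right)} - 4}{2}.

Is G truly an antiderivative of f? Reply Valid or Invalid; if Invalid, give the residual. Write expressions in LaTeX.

Valid. The derivative of G reproduces f.

d/ds[G] = 5 s^{3} \sin{\left(s \right)} - 3 s^{2} \sin{\left(s \right)} + \frac{3 \sin{\left(s \right)}}{2}
This equals f(s) exactly, so the claim holds.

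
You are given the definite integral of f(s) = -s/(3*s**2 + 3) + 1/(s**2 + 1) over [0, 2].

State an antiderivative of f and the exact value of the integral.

Integrate term by term and add the pieces.
F(s) = -log(s**2 + 1)/6 + atan(s) is an antiderivative of f.
Check: d/ds[-log(s**2 + 1)/6 + atan(s)] = (3 - s)/(3*s**2 + 3), which equals f(s).
F(2) = -log(5)/6 + atan(2); F(0) = 0.
Integral = F(2) - F(0) = -log(5)/6 + atan(2).

Antiderivative: F(s) = -log(s**2 + 1)/6 + atan(s); value = -log(5)/6 + atan(2)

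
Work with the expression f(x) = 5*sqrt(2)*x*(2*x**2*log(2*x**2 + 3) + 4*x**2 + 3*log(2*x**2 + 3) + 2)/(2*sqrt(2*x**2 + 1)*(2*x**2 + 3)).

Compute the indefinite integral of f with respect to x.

F(x) = 5*sqrt(2)*sqrt(2*x**2 + 1)*log(2*x**2 + 3)/4 + C

f has the shape u'v + uv' for u = 5*sqrt(4*x**2 + 2)/4 and v = log(2*x**2 + 3) — it is the derivative of the product u*v.
Check: d/dx[5*sqrt(2)*sqrt(2*x**2 + 1)*log(2*x**2 + 3)/4] = (10*sqrt(2)*x**3*log(2*x**2 + 3) + 20*sqrt(2)*x**3 + 15*sqrt(2)*x*log(2*x**2 + 3) + 10*sqrt(2)*x)/(4*x**2*sqrt(2*x**2 + 1) + 6*sqrt(2*x**2 + 1)), which equals f(x).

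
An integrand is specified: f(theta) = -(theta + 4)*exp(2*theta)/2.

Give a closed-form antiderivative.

An antiderivative is F(theta) = -theta*exp(2*theta)/4 - 7*exp(2*theta)/8.

f has the shape u'v + uv' for u = -theta/4 - 7/8 and v = exp(2*theta) — it is the derivative of the product u*v.
Check: d/dtheta[-theta*exp(2*theta)/4 - 7*exp(2*theta)/8] = -theta*exp(2*theta)/2 - 2*exp(2*theta), which equals f(theta).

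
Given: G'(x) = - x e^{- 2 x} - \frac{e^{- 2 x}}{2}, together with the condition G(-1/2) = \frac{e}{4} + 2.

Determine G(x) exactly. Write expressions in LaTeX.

G(x) = \frac{\left(x + 4 e^{2 x} + 1\right) e^{- 2 x}}{2}

G'(x) has the shape u'v + uv' for u = \frac{x}{2} + \frac{1}{2} and v = e^{- 2 x} — it is the derivative of the product u*v.
A general antiderivative is \frac{\left(x + 1\right) e^{- 2 x}}{2} + C.
The condition gives C = \frac{e}{4} + 2 - (\frac{e}{4}) = 2.
So G(x) = \frac{\left(x + 4 e^{2 x} + 1\right) e^{- 2 x}}{2}.
Check: d/dx[\frac{\left(x + 4 e^{2 x} + 1\right) e^{- 2 x}}{2}] = \frac{\left(- 2 x - 1\right) e^{- 2 x}}{2}, which equals G'(x).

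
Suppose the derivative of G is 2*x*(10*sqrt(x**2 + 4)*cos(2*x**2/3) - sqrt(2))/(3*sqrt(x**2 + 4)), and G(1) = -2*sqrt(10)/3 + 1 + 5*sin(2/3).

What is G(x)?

A first test for any G(x): its x-derivative must equal the given G'(x).
A general antiderivative is -4*sqrt(x**2/2 + 2)/3 + 5*sin(2*x**2/3) + C.
The condition gives C = -2*sqrt(10)/3 + 1 + 5*sin(2/3) - (-2*sqrt(10)/3 + 5*sin(2/3)) = 1.
So G(x) = -4*sqrt(x**2/2 + 2)/3 + 5*sin(2*x**2/3) + 1.
Check: d/dx[-4*sqrt(x**2/2 + 2)/3 + 5*sin(2*x**2/3) + 1] = (20*x*sqrt(x**2 + 4)*cos(2*x**2/3) - 2*sqrt(2)*x)/(3*sqrt(x**2 + 4)), which equals G'(x).

G(x) = -4*sqrt(x**2/2 + 2)/3 + 5*sin(2*x**2/3) + 1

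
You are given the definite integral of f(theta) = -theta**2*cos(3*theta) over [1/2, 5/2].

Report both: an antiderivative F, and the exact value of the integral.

Antiderivative: F(theta) = (-9*theta**2*sin(3*theta) - 6*theta*cos(3*theta) + 2*sin(3*theta))/27; value = -217*sin(15/2)/108 - 5*cos(15/2)/9 + cos(3/2)/9 + sin(3/2)/108

Whatever form F(theta) takes, F'(theta) = f(theta) is non-negotiable.
F(theta) = (-9*theta**2*sin(3*theta) - 6*theta*cos(3*theta) + 2*sin(3*theta))/27 is an antiderivative of f.
Check: d/dtheta[(-9*theta**2*sin(3*theta) - 6*theta*cos(3*theta) + 2*sin(3*theta))/27] = -theta**2*cos(3*theta) = f(theta).
F(5/2) = -217*sin(15/2)/108 - 5*cos(15/2)/9; F(1/2) = -sin(3/2)/108 - cos(3/2)/9.
Integral = F(5/2) - F(1/2) = -217*sin(15/2)/108 - 5*cos(15/2)/9 + cos(3/2)/9 + sin(3/2)/108.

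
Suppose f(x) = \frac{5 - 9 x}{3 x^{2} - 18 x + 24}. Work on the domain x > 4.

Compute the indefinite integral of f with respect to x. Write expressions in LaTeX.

F(x) = - \frac{31 \log{\left(x - 4 \right)}}{6} + \frac{13 \log{\left(x - 2 \right)}}{6} + C

The denominator factors as 3 \left(x - 4\right) \left(x - 2\right); partial fractions split f into directly integrable pieces: \frac{13}{6 \left(x - 2\right)} - \frac{31}{6 \left(x - 4\right)}.
Check: d/dx[- \frac{31 \log{\left(x - 4 \right)}}{6} + \frac{13 \log{\left(x - 2 \right)}}{6}] = \frac{5 - 9 x}{3 x^{2} - 18 x + 24} = f(x).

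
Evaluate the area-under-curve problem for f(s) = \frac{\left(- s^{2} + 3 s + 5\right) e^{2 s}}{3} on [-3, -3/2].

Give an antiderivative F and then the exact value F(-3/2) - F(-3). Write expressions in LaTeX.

f has the shape u'v + uv' for u = - \frac{s^{2}}{6} + \frac{2 s}{3} + \frac{1}{2} and v = e^{2 s} — it is the derivative of the product u*v.
F(s) = \frac{\left(- s^{2} + 4 s + 3\right) e^{2 s}}{6} is an antiderivative of f.
Check: d/ds[\frac{\left(- s^{2} + 4 s + 3\right) e^{2 s}}{6}] = - \frac{s^{2} e^{2 s}}{3} + s e^{2 s} + \frac{5 e^{2 s}}{3}, which equals f(s).
F(-3/2) = - \frac{7}{8 e^{3}}; F(-3) = - \frac{3}{e^{6}}.
Integral = F(-3/2) - F(-3) = - \frac{7}{8 e^{3}} + \frac{3}{e^{6}}.

Antiderivative: F(s) = \frac{\left(- s^{2} + 4 s + 3\right) e^{2 s}}{6}; value = - \frac{7}{8 e^{3}} + \frac{3}{e^{6}}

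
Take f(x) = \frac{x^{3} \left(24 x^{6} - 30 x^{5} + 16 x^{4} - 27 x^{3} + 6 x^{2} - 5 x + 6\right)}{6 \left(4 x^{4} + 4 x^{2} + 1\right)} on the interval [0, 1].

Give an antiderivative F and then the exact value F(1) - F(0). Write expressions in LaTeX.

Antiderivative: F(x) = - \frac{x \left(\frac{2}{3} - \frac{4 x^{3}}{3}\right) \left(x^{4} - \frac{3 x^{3}}{2}\right)}{2 \left(4 x^{2} + 2\right)}; value = - \frac{1}{36}

Check any antiderivative F(x) by computing F'(x) and comparing it with f(x).
F(x) = - \frac{x \left(\frac{2}{3} - \frac{4 x^{3}}{3}\right) \left(x^{4} - \frac{3 x^{3}}{2}\right)}{2 \left(4 x^{2} + 2\right)} is an antiderivative of f.
Check: d/dx[- \frac{x \left(\frac{2}{3} - \frac{4 x^{3}}{3}\right) \left(x^{4} - \frac{3 x^{3}}{2}\right)}{2 \left(4 x^{2} + 2\right)}] = \frac{24 x^{9} - 30 x^{8} + 16 x^{7} - 27 x^{6} + 6 x^{5} - 5 x^{4} + 6 x^{3}}{24 x^{4} + 24 x^{2} + 6}, which equals f(x).
F(1) = - \frac{1}{36}; F(0) = 0.
Integral = F(1) - F(0) = - \frac{1}{36}.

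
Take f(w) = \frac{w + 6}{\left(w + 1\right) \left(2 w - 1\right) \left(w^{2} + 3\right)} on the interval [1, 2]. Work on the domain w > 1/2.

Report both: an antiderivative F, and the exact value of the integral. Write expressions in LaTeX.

The denominator factors as \left(w + 1\right) \left(2 w - 1\right) \left(w^{2} + 3\right); partial fractions split f into directly integrable pieces: - \frac{w + 3}{4 \left(w^{2} + 3\right)} + \frac{4}{3 \left(2 w - 1\right)} - \frac{5}{12 \left(w + 1\right)}.
F(w) = \frac{2 \log{\left(w - \frac{1}{2} \right)}}{3} - \frac{5 \log{\left(w + 1 \right)}}{12} - \frac{\log{\left(w^{2} + 3 \right)}}{8} - \frac{\sqrt{3} \operatorname{atan}{\left(\frac{\sqrt{3} w}{3} \right)}}{4} is an antiderivative of f.
Check: d/dw[\frac{2 \log{\left(w - \frac{1}{2} \right)}}{3} - \frac{5 \log{\left(w + 1 \right)}}{12} - \frac{\log{\left(w^{2} + 3 \right)}}{8} - \frac{\sqrt{3} \operatorname{atan}{\left(\frac{\sqrt{3} w}{3} \right)}}{4}] = \frac{w + 6}{2 w^{4} + w^{3} + 5 w^{2} + 3 w - 3}, which equals f(w).
F(2) = - \frac{5 \log{\left(3 \right)}}{12} - \frac{\sqrt{3} \operatorname{atan}{\left(\frac{2 \sqrt{3}}{3} \right)}}{4} - \frac{\log{\left(7 \right)}}{8} + \frac{2 \log{\left(\frac{3}{2} \right)}}{3}; F(1) = - \frac{13 \log{\left(2 \right)}}{12} - \frac{\sqrt{3} \pi}{24} - \frac{\log{\left(4 \right)}}{8}.
Integral = F(2) - F(1) = - \frac{5 \log{\left(3 \right)}}{12} - \frac{\sqrt{3} \operatorname{atan}{\left(\frac{2 \sqrt{3}}{3} \right)}}{4} - \frac{\log{\left(7 \right)}}{8} + \frac{\log{\left(4 \right)}}{8} + \frac{\sqrt{3} \pi}{24} + \frac{2 \log{\left(\frac{3}{2} \right)}}{3} + \frac{13 \log{\left(2 \right)}}{12}.

Antiderivative: F(w) = \frac{2 \log{\left(w - \frac{1}{2} \right)}}{3} - \frac{5 \log{\left(w + 1 \right)}}{12} - \frac{\log{\left(w^{2} + 3 \right)}}{8} - \frac{\sqrt{3} \operatorname{atan}{\left(\frac{\sqrt{3} w}{3} \right)}}{4}; value = - \frac{5 \log{\left(3 \right)}}{12} - \frac{\sqrt{3} \operatorname{atan}{\left(\frac{2 \sqrt{3}}{3} \right)}}{4} - \frac{\log{\left(7 \right)}}{8} + \frac{\log{\left(4 \right)}}{8} + \frac{\sqrt{3} \pi}{24} + \frac{2 \log{\left(\frac{3}{2} \right)}}{3} + \frac{13 \log{\left(2 \right)}}{12}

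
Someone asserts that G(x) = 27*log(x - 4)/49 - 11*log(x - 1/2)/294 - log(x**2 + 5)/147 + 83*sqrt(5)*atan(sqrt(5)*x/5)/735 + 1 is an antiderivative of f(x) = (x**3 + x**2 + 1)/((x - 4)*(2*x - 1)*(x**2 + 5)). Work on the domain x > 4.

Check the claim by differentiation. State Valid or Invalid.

Valid. The derivative of G reproduces f.

d/dx[G] = (x**3 + x**2 + 1)/(2*x**4 - 9*x**3 + 14*x**2 - 45*x + 20)
This equals f(x) exactly, so the claim holds.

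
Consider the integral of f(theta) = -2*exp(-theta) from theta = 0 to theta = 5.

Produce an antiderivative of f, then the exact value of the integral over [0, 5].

Antiderivative: F(theta) = 2*exp(-theta); value = -2 + 2*exp(-5)

For F(theta) to be correct the identity F'(theta) - f(theta) = 0 must hold.
F(theta) = 2*exp(-theta) is an antiderivative of f.
Check: d/dtheta[2*exp(-theta)] = -2*exp(-theta) = f(theta).
F(5) = 2*exp(-5); F(0) = 2.
Integral = F(5) - F(0) = -2 + 2*exp(-5).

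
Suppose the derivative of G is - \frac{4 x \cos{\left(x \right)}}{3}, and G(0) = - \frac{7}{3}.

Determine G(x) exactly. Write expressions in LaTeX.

Check a candidate G(x) by differentiating: d/dx[G] must match the given G'(x).
A general antiderivative is - \frac{4 x \sin{\left(x \right)}}{3} - \frac{4 \cos{\left(x \right)}}{3} + C.
The condition gives C = - \frac{7}{3} - (- \frac{4}{3}) = -1.
So G(x) = - \frac{4 x \sin{\left(x \right)}}{3} - \frac{4 \cos{\left(x \right)}}{3} - 1.
Check: d/dx[- \frac{4 x \sin{\left(x \right)}}{3} - \frac{4 \cos{\left(x \right)}}{3} - 1] = - \frac{4 x \cos{\left(x \right)}}{3} = G'(x).

G(x) = - \frac{4 x \sin{\left(x \right)}}{3} - \frac{4 \cos{\left(x \right)}}{3} - 1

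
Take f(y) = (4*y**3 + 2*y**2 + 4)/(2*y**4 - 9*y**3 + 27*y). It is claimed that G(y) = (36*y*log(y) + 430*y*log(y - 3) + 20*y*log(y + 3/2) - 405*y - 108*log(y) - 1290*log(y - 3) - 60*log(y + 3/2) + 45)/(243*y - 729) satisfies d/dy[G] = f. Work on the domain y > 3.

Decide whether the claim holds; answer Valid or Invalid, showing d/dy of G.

Valid - differentiating G returns exactly f.

d/dy[G] = (4*y**3 + 2*y**2 + 4)/(2*y**4 - 9*y**3 + 27*y)
This equals f(y) exactly, so the claim holds.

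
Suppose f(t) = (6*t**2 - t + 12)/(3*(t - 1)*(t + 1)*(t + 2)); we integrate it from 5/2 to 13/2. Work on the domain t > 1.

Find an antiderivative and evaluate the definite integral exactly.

Antiderivative: F(t) = 17*log(t - 1)/18 - 19*log(t + 1)/6 + 38*log(t + 2)/9; value = -19*log(15/2)/6 - 38*log(9/2)/9 - 17*log(3/2)/18 + 17*log(11/2)/18 + 19*log(7/2)/6 + 38*log(17/2)/9

Factor the denominator (3*(t - 1)*(t + 1)*(t + 2)) and decompose: f = 38/(9*(t + 2)) - 19/(6*(t + 1)) + 17/(18*(t - 1)); each piece integrates to a log, atan, or power term.
F(t) = 17*log(t - 1)/18 - 19*log(t + 1)/6 + 38*log(t + 2)/9 is an antiderivative of f.
Check: d/dt[17*log(t - 1)/18 - 19*log(t + 1)/6 + 38*log(t + 2)/9] = (6*t**2 - t + 12)/(3*t**3 + 6*t**2 - 3*t - 6), which equals f(t).
F(13/2) = -19*log(15/2)/6 + 17*log(11/2)/18 + 38*log(17/2)/9; F(5/2) = -19*log(7/2)/6 + 17*log(3/2)/18 + 38*log(9/2)/9.
Integral = F(13/2) - F(5/2) = -19*log(15/2)/6 - 38*log(9/2)/9 - 17*log(3/2)/18 + 17*log(11/2)/18 + 19*log(7/2)/6 + 38*log(17/2)/9.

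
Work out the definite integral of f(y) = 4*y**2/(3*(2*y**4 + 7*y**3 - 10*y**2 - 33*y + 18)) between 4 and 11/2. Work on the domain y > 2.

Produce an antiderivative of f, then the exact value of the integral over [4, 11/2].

Antiderivative: F(y) = 4*(196*(y + 3)*log(y - 2) - 25*(y + 3)*log(y - 1/2) - 171*(y + 3)*log(y + 3) - 945)/(11025*(y + 3)); value = -76*log(17/2)/1225 - 16*log(2)/225 - 4*log(5)/441 + 36/4165 + 884*log(7/2)/11025 + 76*log(7)/1225

The denominator factors as 3*(y - 2)*(y + 3)**2*(2*y - 1); partial fractions split f into directly integrable pieces: -8/(441*(2*y - 1)) - 76/(1225*(y + 3)) + 12/(35*(y + 3)**2) + 16/(225*(y - 2)).
F(y) = 4*(196*(y + 3)*log(y - 2) - 25*(y + 3)*log(y - 1/2) - 171*(y + 3)*log(y + 3) - 945)/(11025*(y + 3)) is an antiderivative of f.
Check: d/dy[4*(196*(y + 3)*log(y - 2) - 25*(y + 3)*log(y - 1/2) - 171*(y + 3)*log(y + 3) - 945)/(11025*(y + 3))] = 4*y**2/(6*y**4 + 21*y**3 - 30*y**2 - 99*y + 54), which equals f(y).
F(11/2) = -76*log(17/2)/1225 - 24/595 - 4*log(5)/441 + 16*log(7/2)/225; F(4) = -76*log(7)/1225 - 12/245 - 4*log(7/2)/441 + 16*log(2)/225.
Integral = F(11/2) - F(4) = -76*log(17/2)/1225 - 16*log(2)/225 - 4*log(5)/441 + 36/4165 + 884*log(7/2)/11025 + 76*log(7)/1225.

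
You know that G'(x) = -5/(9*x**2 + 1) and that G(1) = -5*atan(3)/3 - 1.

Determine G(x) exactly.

G(x) = -5*atan(3*x)/3 - 1

Check a candidate G(x) by differentiating: d/dx[G] must match the given G'(x).
A general antiderivative is -5*atan(3*x)/3 + C.
The condition gives C = -5*atan(3)/3 - 1 - (-5*atan(3)/3) = -1.
So G(x) = -5*atan(3*x)/3 - 1.
Check: d/dx[-5*atan(3*x)/3 - 1] = -5/(9*x**2 + 1) = G'(x).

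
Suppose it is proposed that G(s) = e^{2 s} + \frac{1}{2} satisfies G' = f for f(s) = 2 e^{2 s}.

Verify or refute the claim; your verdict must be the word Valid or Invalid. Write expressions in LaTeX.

d/ds[G] = 2 e^{2 s}
This equals f(s) exactly, so the claim holds.

Valid - differentiating G returns exactly f.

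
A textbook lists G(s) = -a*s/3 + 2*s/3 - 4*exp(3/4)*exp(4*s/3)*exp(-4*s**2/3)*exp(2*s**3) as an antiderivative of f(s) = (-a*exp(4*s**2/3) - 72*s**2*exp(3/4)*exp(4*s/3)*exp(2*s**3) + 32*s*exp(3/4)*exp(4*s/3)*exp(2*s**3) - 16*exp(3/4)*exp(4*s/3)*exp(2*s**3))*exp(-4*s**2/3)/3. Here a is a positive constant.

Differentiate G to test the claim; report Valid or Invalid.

d/ds[G] = (-a*exp(4*s**2/3) - 72*s**2*exp(3/4)*exp(4*s/3)*exp(2*s**3) + 32*s*exp(3/4)*exp(4*s/3)*exp(2*s**3) - 16*exp(3/4)*exp(4*s/3)*exp(2*s**3) + 2*exp(4*s**2/3))*exp(-4*s**2/3)/3
d/ds[G] - f(s) = 2/3 != 0.

Invalid: d/ds[G] - f = 2/3, which is not 0.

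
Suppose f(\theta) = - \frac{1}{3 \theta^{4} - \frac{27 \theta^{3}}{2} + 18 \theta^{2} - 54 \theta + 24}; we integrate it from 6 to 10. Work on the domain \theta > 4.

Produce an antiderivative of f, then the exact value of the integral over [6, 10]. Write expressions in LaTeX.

Antiderivative: F(\theta) = \frac{- 34 \log{\left(\theta - 4 \right)} + 160 \log{\left(\theta - \frac{1}{2} \right)} - 63 \log{\left(\theta^{2} + 4 \right)} + 28 \operatorname{atan}{\left(\frac{\theta}{2} \right)}}{7140}; value = - \frac{3 \log{\left(104 \right)}}{340} - \frac{8 \log{\left(\frac{11}{2} \right)}}{357} - \frac{\log{\left(6 \right)}}{210} - \frac{\operatorname{atan}{\left(3 \right)}}{255} + \frac{\log{\left(2 \right)}}{210} + \frac{\operatorname{atan}{\left(5 \right)}}{255} + \frac{3 \log{\left(40 \right)}}{340} + \frac{8 \log{\left(\frac{19}{2} \right)}}{357}

The denominator factors as 3 \left(\theta - 4\right) \left(2 \theta - 1\right) \left(\theta^{2} + 4\right); partial fractions split f into directly integrable pieces: - \frac{9 \theta - 4}{510 \left(\theta^{2} + 4\right)} + \frac{16}{357 \left(2 \theta - 1\right)} - \frac{1}{210 \left(\theta - 4\right)}.
F(\theta) = \frac{- 34 \log{\left(\theta - 4 \right)} + 160 \log{\left(\theta - \frac{1}{2} \right)} - 63 \log{\left(\theta^{2} + 4 \right)} + 28 \operatorname{atan}{\left(\frac{\theta}{2} \right)}}{7140} is an antiderivative of f.
Check: d/d\theta[\frac{- 34 \log{\left(\theta - 4 \right)} + 160 \log{\left(\theta - \frac{1}{2} \right)} - 63 \log{\left(\theta^{2} + 4 \right)} + 28 \operatorname{atan}{\left(\frac{\theta}{2} \right)}}{7140}] = - \frac{2}{6 \theta^{4} - 27 \theta^{3} + 36 \theta^{2} - 108 \theta + 48}, which equals f(\theta).
F(10) = - \frac{3 \log{\left(104 \right)}}{340} - \frac{\log{\left(6 \right)}}{210} + \frac{\operatorname{atan}{\left(5 \right)}}{255} + \frac{8 \log{\left(\frac{19}{2} \right)}}{357}; F(6) = - \frac{3 \log{\left(40 \right)}}{340} - \frac{\log{\left(2 \right)}}{210} + \frac{\operatorname{atan}{\left(3 \right)}}{255} + \frac{8 \log{\left(\frac{11}{2} \right)}}{357}.
Integral = F(10) - F(6) = - \frac{3 \log{\left(104 \right)}}{340} - \frac{8 \log{\left(\frac{11}{2} \right)}}{357} - \frac{\log{\left(6 \right)}}{210} - \frac{\operatorname{atan}{\left(3 \right)}}{255} + \frac{\log{\left(2 \right)}}{210} + \frac{\operatorname{atan}{\left(5 \right)}}{255} + \frac{3 \log{\left(40 \right)}}{340} + \frac{8 \log{\left(\frac{19}{2} \right)}}{357}.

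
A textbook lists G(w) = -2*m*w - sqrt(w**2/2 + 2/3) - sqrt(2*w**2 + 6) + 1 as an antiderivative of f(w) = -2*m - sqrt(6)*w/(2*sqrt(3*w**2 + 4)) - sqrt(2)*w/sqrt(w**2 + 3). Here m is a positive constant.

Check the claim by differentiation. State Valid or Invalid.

Valid. The derivative of G reproduces f.

d/dw[G] = (-4*m*sqrt(w**2 + 3)*sqrt(3*w**2 + 4) - sqrt(6)*w*sqrt(w**2 + 3) - 2*sqrt(2)*w*sqrt(3*w**2 + 4))/(2*sqrt(w**2 + 3)*sqrt(3*w**2 + 4))
This equals f(w) exactly, so the claim holds.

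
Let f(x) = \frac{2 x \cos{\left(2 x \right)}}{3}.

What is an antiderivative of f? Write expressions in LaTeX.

A first test for any F(x): its x-derivative must equal f(x) identically.
Check: d/dx[\frac{2 x \sin{\left(2 x \right)} + \cos{\left(2 x \right)}}{6}] = \frac{2 x \cos{\left(2 x \right)}}{3} = f(x).

An antiderivative is F(x) = \frac{2 x \sin{\left(2 x \right)} + \cos{\left(2 x \right)}}{6}.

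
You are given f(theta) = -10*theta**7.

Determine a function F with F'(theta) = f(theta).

An antiderivative is F(theta) = -5*theta**8/4.

For F(theta) to be correct the identity F'(theta) - f(theta) = 0 must hold.
Check: d/dtheta[-5*theta**8/4] = -10*theta**7 = f(theta).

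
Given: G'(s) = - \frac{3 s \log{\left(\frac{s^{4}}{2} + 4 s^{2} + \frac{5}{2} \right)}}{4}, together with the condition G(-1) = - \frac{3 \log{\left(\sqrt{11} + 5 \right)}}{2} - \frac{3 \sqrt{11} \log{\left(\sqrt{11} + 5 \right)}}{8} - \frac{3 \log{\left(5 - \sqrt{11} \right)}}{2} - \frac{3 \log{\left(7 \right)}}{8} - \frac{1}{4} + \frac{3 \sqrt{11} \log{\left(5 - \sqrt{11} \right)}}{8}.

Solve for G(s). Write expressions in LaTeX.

A candidate passes only if d/ds[G] lands on the given G'(s) exactly.
A general antiderivative is - \frac{3 s^{2} \log{\left(\frac{s^{4}}{2} + 4 s^{2} + \frac{5}{2} \right)}}{8} + \frac{3 s^{2}}{4} + \left(- \frac{3}{2} + \frac{3 \sqrt{11}}{8}\right) \log{\left(s^{2} - \sqrt{11} + 4 \right)} + \left(- \frac{3}{2} - \frac{3 \sqrt{11}}{8}\right) \log{\left(s^{2} + \sqrt{11} + 4 \right)} + C.
The condition gives C = - \frac{3 \log{\left(\sqrt{11} + 5 \right)}}{2} - \frac{3 \sqrt{11} \log{\left(\sqrt{11} + 5 \right)}}{8} - \frac{3 \log{\left(5 - \sqrt{11} \right)}}{2} - \frac{3 \log{\left(7 \right)}}{8} - \frac{1}{4} + \frac{3 \sqrt{11} \log{\left(5 - \sqrt{11} \right)}}{8} - (- \frac{3 \log{\left(\sqrt{11} + 5 \right)}}{2} - \frac{3 \sqrt{11} \log{\left(\sqrt{11} + 5 \right)}}{8} - \frac{3 \log{\left(5 - \sqrt{11} \right)}}{2} - \frac{3 \log{\left(7 \right)}}{8} + \frac{3 \sqrt{11} \log{\left(5 - \sqrt{11} \right)}}{8} + \frac{3}{4}) = -1.
So G(s) = - \frac{3 s^{2} \log{\left(\frac{s^{4}}{2} + 4 s^{2} + \frac{5}{2} \right)}}{8} + \frac{3 s^{2}}{4} - \frac{3 \log{\left(s^{2} - \sqrt{11} + 4 \right)}}{2} + \frac{3 \sqrt{11} \log{\left(s^{2} - \sqrt{11} + 4 \right)}}{8} - \frac{3 \log{\left(s^{2} + \sqrt{11} + 4 \right)}}{2} - \frac{3 \sqrt{11} \log{\left(s^{2} + \sqrt{11} + 4 \right)}}{8} - 1.
Check: d/ds[- \frac{3 s^{2} \log{\left(\frac{s^{4}}{2} + 4 s^{2} + \frac{5}{2} \right)}}{8} + \frac{3 s^{2}}{4} - \frac{3 \log{\left(s^{2} - \sqrt{11} + 4 \right)}}{2} + \frac{3 \sqrt{11} \log{\left(s^{2} - \sqrt{11} + 4 \right)}}{8} - \frac{3 \log{\left(s^{2} + \sqrt{11} + 4 \right)}}{2} - \frac{3 \sqrt{11} \log{\left(s^{2} + \sqrt{11} + 4 \right)}}{8} - 1] = - \frac{3 s \log{\left(\frac{s^{4}}{2} + 4 s^{2} + \frac{5}{2} \right)}}{4} = G'(s).

G(s) = - \frac{3 s^{2} \log{\left(\frac{s^{4}}{2} + 4 s^{2} + \frac{5}{2} \right)}}{8} + \frac{3 s^{2}}{4} - \frac{3 \log{\left(s^{2} - \sqrt{11} + 4 \right)}}{2} + \frac{3 \sqrt{11} \log{\left(s^{2} - \sqrt{11} + 4 \right)}}{8} - \frac{3 \log{\left(s^{2} + \sqrt{11} + 4 \right)}}{2} - \frac{3 \sqrt{11} \log{\left(s^{2} + \sqrt{11} + 4 \right)}}{8} - 1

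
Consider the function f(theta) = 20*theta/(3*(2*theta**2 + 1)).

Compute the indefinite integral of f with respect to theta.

F(theta) = 5*log(4*theta**2 + 2)/3 + C

The substitution u = 4*theta**2 + 2 works: f is exactly (dF/du)*(du/dtheta) for that inner function.
Check: d/dtheta[5*log(4*theta**2 + 2)/3] = 20*theta/(6*theta**2 + 3), which equals f(theta).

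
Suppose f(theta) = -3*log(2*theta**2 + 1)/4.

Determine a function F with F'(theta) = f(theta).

An antiderivative is F(theta) = -3*theta*log(2*theta**2 + 1)/4 + 3*theta/2 - 3*sqrt(2)*atan(sqrt(2)*theta)/4.

A candidate is checked by its d/dtheta: the result must match f(theta).
Check: d/dtheta[-3*theta*log(2*theta**2 + 1)/4 + 3*theta/2 - 3*sqrt(2)*atan(sqrt(2)*theta)/4] = -3*log(2*theta**2 + 1)/4 = f(theta).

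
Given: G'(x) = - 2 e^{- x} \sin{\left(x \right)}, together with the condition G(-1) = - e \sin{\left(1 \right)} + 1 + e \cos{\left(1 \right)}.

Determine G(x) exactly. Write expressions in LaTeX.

Any candidate G(x) must reproduce the stated G'(x) exactly.
A general antiderivative is e^{- x} \sin{\left(x \right)} + e^{- x} \cos{\left(x \right)} + C.
The condition gives C = - e \sin{\left(1 \right)} + 1 + e \cos{\left(1 \right)} - (- e \sin{\left(1 \right)} + e \cos{\left(1 \right)}) = 1.
So G(x) = \left(e^{x} + \sin{\left(x \right)} + \cos{\left(x \right)}\right) e^{- x}.
Check: d/dx[\left(e^{x} + \sin{\left(x \right)} + \cos{\left(x \right)}\right) e^{- x}] = - 2 e^{- x} \sin{\left(x \right)} = G'(x).

G(x) = \left(e^{x} + \sin{\left(x \right)} + \cos{\left(x \right)}\right) e^{- x}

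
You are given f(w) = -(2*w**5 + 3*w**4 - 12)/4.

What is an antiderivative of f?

An antiderivative is F(w) = -w**6/12 - 3*w**5/20 + 3*w.

Recover f(w) by differentiating a candidate F(w); any mismatch rules it out.
Check: d/dw[-w**6/12 - 3*w**5/20 + 3*w] = -w**5/2 - 3*w**4/4 + 3, which equals f(w).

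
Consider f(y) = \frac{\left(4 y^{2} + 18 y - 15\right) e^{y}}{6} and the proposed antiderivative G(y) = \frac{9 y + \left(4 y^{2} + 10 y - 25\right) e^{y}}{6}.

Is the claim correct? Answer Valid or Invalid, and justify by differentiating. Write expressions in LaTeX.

d/dy[G] = \frac{2 y^{2} e^{y}}{3} + 3 y e^{y} - \frac{5 e^{y}}{2} + \frac{3}{2}
d/dy[G] - f(y) = \frac{3}{2} != 0.

Invalid: d/dy[G] - f = \frac{3}{2}, which is not 0.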